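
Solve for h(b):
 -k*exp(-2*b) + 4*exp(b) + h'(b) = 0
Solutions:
 h(b) = C1 - k*exp(-2*b)/2 - 4*exp(b)


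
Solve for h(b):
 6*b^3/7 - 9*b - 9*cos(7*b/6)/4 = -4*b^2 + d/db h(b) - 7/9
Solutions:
 h(b) = C1 + 3*b^4/14 + 4*b^3/3 - 9*b^2/2 + 7*b/9 - 27*sin(7*b/6)/14


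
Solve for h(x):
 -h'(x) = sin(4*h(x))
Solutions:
 h(x) = -acos((-C1 - exp(8*x))/(C1 - exp(8*x)))/4 + pi/2
 h(x) = acos((-C1 - exp(8*x))/(C1 - exp(8*x)))/4


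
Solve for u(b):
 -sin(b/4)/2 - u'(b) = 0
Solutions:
 u(b) = C1 + 2*cos(b/4)


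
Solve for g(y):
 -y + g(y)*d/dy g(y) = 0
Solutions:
 g(y) = -sqrt(C1 + y^2)
 g(y) = sqrt(C1 + y^2)


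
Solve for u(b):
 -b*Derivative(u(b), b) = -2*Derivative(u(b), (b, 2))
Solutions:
 u(b) = C1 + C2*erfi(b/2)


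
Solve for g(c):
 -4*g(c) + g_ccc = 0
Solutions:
 g(c) = C3*exp(2^(2/3)*c) + (C1*sin(2^(2/3)*sqrt(3)*c/2) + C2*cos(2^(2/3)*sqrt(3)*c/2))*exp(-2^(2/3)*c/2)


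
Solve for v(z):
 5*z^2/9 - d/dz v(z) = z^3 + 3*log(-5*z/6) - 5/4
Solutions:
 v(z) = C1 - z^4/4 + 5*z^3/27 - 3*z*log(-z) + z*(-3*log(5) + 17/4 + 3*log(6))


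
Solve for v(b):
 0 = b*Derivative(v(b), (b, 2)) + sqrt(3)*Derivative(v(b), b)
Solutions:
 v(b) = C1 + C2*b^(1 - sqrt(3))


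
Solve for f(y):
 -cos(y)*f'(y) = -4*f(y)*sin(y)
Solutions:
 f(y) = C1/cos(y)^4


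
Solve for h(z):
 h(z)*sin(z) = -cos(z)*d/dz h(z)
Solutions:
 h(z) = C1*cos(z)


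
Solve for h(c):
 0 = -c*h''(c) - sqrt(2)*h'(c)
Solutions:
 h(c) = C1 + C2*c^(1 - sqrt(2))


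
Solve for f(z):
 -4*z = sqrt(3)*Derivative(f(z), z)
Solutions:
 f(z) = C1 - 2*sqrt(3)*z^2/3


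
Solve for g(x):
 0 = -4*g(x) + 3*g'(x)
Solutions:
 g(x) = C1*exp(4*x/3)


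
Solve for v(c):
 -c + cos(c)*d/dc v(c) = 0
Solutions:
 v(c) = C1 + Integral(c/cos(c), c)


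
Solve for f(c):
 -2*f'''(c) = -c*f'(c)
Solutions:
 f(c) = C1 + Integral(C2*airyai(2^(2/3)*c/2) + C3*airybi(2^(2/3)*c/2), c)


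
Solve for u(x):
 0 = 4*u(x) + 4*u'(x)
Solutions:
 u(x) = C1*exp(-x)


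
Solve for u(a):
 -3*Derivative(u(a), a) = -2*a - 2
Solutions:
 u(a) = C1 + a^2/3 + 2*a/3


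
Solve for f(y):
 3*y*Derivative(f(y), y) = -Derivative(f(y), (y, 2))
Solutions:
 f(y) = C1 + C2*erf(sqrt(6)*y/2)


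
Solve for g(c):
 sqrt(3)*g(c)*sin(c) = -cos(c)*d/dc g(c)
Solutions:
 g(c) = C1*cos(c)^(sqrt(3))


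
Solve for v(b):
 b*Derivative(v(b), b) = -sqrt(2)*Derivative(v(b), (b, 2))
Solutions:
 v(b) = C1 + C2*erf(2^(1/4)*b/2)


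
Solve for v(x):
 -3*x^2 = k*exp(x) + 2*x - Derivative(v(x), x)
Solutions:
 v(x) = C1 + k*exp(x) + x^3 + x^2


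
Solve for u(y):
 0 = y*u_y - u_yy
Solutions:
 u(y) = C1 + C2*erfi(sqrt(2)*y/2)


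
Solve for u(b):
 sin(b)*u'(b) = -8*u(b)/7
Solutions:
 u(b) = C1*(cos(b) + 1)^(4/7)/(cos(b) - 1)^(4/7)


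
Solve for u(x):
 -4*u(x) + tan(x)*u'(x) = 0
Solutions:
 u(x) = C1*sin(x)^4


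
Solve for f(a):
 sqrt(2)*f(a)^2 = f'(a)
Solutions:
 f(a) = -1/(C1 + sqrt(2)*a)


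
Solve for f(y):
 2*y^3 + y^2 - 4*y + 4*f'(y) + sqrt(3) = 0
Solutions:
 f(y) = C1 - y^4/8 - y^3/12 + y^2/2 - sqrt(3)*y/4


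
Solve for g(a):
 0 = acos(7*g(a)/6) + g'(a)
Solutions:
 Integral(1/acos(7*_y/6), (_y, g(a))) = C1 - a


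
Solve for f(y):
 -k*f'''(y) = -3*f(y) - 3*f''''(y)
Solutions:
 f(y) = C1*exp(y*(k - sqrt(k^2 + 6*12^(1/3)*(k^2 + sqrt(k^4 - 768))^(1/3) + 48*18^(1/3)/(k^2 + sqrt(k^4 - 768))^(1/3)) - sqrt(2)*sqrt(-k^3/sqrt(k^2 + 6*12^(1/3)*(k^2 + sqrt(k^4 - 768))^(1/3) + 48*18^(1/3)/(k^2 + sqrt(k^4 - 768))^(1/3)) + k^2 - 3*12^(1/3)*(k^2 + sqrt(k^4 - 768))^(1/3) - 24*18^(1/3)/(k^2 + sqrt(k^4 - 768))^(1/3)))/12) + C2*exp(y*(k - sqrt(k^2 + 6*12^(1/3)*(k^2 + sqrt(k^4 - 768))^(1/3) + 48*18^(1/3)/(k^2 + sqrt(k^4 - 768))^(1/3)) + sqrt(2)*sqrt(-k^3/sqrt(k^2 + 6*12^(1/3)*(k^2 + sqrt(k^4 - 768))^(1/3) + 48*18^(1/3)/(k^2 + sqrt(k^4 - 768))^(1/3)) + k^2 - 3*12^(1/3)*(k^2 + sqrt(k^4 - 768))^(1/3) - 24*18^(1/3)/(k^2 + sqrt(k^4 - 768))^(1/3)))/12) + C3*exp(y*(k + sqrt(k^2 + 6*12^(1/3)*(k^2 + sqrt(k^4 - 768))^(1/3) + 48*18^(1/3)/(k^2 + sqrt(k^4 - 768))^(1/3)) - sqrt(2)*sqrt(k^3/sqrt(k^2 + 6*12^(1/3)*(k^2 + sqrt(k^4 - 768))^(1/3) + 48*18^(1/3)/(k^2 + sqrt(k^4 - 768))^(1/3)) + k^2 - 3*12^(1/3)*(k^2 + sqrt(k^4 - 768))^(1/3) - 24*18^(1/3)/(k^2 + sqrt(k^4 - 768))^(1/3)))/12) + C4*exp(y*(k + sqrt(k^2 + 6*12^(1/3)*(k^2 + sqrt(k^4 - 768))^(1/3) + 48*18^(1/3)/(k^2 + sqrt(k^4 - 768))^(1/3)) + sqrt(2)*sqrt(k^3/sqrt(k^2 + 6*12^(1/3)*(k^2 + sqrt(k^4 - 768))^(1/3) + 48*18^(1/3)/(k^2 + sqrt(k^4 - 768))^(1/3)) + k^2 - 3*12^(1/3)*(k^2 + sqrt(k^4 - 768))^(1/3) - 24*18^(1/3)/(k^2 + sqrt(k^4 - 768))^(1/3)))/12)


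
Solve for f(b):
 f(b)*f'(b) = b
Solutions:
 f(b) = -sqrt(C1 + b^2)
 f(b) = sqrt(C1 + b^2)


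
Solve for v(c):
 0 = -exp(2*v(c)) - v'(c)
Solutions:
 v(c) = log(-sqrt(-1/(C1 - c))) - log(2)/2
 v(c) = log(-1/(C1 - c))/2 - log(2)/2


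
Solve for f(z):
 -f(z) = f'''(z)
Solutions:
 f(z) = C3*exp(-z) + (C1*sin(sqrt(3)*z/2) + C2*cos(sqrt(3)*z/2))*exp(z/2)


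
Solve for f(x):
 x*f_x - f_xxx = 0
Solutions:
 f(x) = C1 + Integral(C2*airyai(x) + C3*airybi(x), x)


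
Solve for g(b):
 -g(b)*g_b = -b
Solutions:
 g(b) = -sqrt(C1 + b^2)
 g(b) = sqrt(C1 + b^2)


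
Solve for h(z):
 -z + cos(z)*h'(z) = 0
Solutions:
 h(z) = C1 + Integral(z/cos(z), z)


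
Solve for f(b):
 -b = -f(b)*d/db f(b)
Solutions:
 f(b) = -sqrt(C1 + b^2)
 f(b) = sqrt(C1 + b^2)


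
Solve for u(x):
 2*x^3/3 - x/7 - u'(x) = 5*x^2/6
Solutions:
 u(x) = C1 + x^4/6 - 5*x^3/18 - x^2/14


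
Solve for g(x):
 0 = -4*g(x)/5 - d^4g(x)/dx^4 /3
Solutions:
 g(x) = (C1*sin(3^(1/4)*5^(3/4)*x/5) + C2*cos(3^(1/4)*5^(3/4)*x/5))*exp(-3^(1/4)*5^(3/4)*x/5) + (C3*sin(3^(1/4)*5^(3/4)*x/5) + C4*cos(3^(1/4)*5^(3/4)*x/5))*exp(3^(1/4)*5^(3/4)*x/5)


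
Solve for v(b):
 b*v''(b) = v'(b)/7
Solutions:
 v(b) = C1 + C2*b^(8/7)


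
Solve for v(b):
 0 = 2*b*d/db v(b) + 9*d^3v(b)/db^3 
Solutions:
 v(b) = C1 + Integral(C2*airyai(-6^(1/3)*b/3) + C3*airybi(-6^(1/3)*b/3), b)


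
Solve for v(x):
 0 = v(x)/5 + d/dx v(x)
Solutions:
 v(x) = C1*exp(-x/5)


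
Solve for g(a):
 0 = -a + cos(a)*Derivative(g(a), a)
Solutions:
 g(a) = C1 + Integral(a/cos(a), a)


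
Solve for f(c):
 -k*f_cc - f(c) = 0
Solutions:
 f(c) = C1*exp(-c*sqrt(-1/k)) + C2*exp(c*sqrt(-1/k))


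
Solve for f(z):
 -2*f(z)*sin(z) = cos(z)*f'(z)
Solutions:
 f(z) = C1*cos(z)^2


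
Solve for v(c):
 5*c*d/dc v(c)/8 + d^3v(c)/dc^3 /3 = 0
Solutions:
 v(c) = C1 + Integral(C2*airyai(-15^(1/3)*c/2) + C3*airybi(-15^(1/3)*c/2), c)


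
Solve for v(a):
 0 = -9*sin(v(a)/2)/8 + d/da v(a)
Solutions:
 -9*a/8 + log(cos(v(a)/2) - 1) - log(cos(v(a)/2) + 1) = C1


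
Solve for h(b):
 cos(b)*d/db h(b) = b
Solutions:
 h(b) = C1 + Integral(b/cos(b), b)


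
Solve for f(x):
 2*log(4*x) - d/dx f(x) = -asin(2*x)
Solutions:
 f(x) = C1 + 2*x*log(x) + x*asin(2*x) - 2*x + 4*x*log(2) + sqrt(1 - 4*x^2)/2


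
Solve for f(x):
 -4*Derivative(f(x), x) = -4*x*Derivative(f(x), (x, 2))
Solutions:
 f(x) = C1 + C2*x^2


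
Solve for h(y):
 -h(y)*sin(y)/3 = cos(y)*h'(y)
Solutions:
 h(y) = C1*cos(y)^(1/3)


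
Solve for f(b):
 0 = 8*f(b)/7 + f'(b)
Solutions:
 f(b) = C1*exp(-8*b/7)


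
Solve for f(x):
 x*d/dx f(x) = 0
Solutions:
 f(x) = C1


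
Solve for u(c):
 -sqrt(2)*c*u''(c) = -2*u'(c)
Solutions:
 u(c) = C1 + C2*c^(1 + sqrt(2))


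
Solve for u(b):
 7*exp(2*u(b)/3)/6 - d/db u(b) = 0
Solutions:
 u(b) = 3*log(-sqrt(-1/(C1 + 7*b))) + 3*log(3)
 u(b) = 3*log(-1/(C1 + 7*b))/2 + 3*log(3)


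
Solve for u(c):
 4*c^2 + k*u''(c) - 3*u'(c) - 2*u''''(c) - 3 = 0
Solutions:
 u(c) = C1 + C2*exp(c*(-2*k/((-6^(1/3) + 2^(1/3)*3^(5/6)*I)*(sqrt(3)*sqrt(243 - 2*k^3) + 27)^(1/3)) + 6^(1/3)*(sqrt(3)*sqrt(243 - 2*k^3) + 27)^(1/3)/12 - 2^(1/3)*3^(5/6)*I*(sqrt(3)*sqrt(243 - 2*k^3) + 27)^(1/3)/12)) + C3*exp(c*(2*k/((6^(1/3) + 2^(1/3)*3^(5/6)*I)*(sqrt(3)*sqrt(243 - 2*k^3) + 27)^(1/3)) + 6^(1/3)*(sqrt(3)*sqrt(243 - 2*k^3) + 27)^(1/3)/12 + 2^(1/3)*3^(5/6)*I*(sqrt(3)*sqrt(243 - 2*k^3) + 27)^(1/3)/12)) + C4*exp(-6^(1/3)*c*(6^(1/3)*k/(sqrt(3)*sqrt(243 - 2*k^3) + 27)^(1/3) + (sqrt(3)*sqrt(243 - 2*k^3) + 27)^(1/3))/6) + 4*c^3/9 + 4*c^2*k/9 + 8*c*k^2/27 - c


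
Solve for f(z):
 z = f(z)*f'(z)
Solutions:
 f(z) = -sqrt(C1 + z^2)
 f(z) = sqrt(C1 + z^2)


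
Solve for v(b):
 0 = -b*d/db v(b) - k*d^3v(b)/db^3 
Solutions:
 v(b) = C1 + Integral(C2*airyai(b*(-1/k)^(1/3)) + C3*airybi(b*(-1/k)^(1/3)), b)


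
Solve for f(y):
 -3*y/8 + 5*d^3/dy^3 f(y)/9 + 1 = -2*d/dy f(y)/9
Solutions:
 f(y) = C1 + C2*sin(sqrt(10)*y/5) + C3*cos(sqrt(10)*y/5) + 27*y^2/32 - 9*y/2


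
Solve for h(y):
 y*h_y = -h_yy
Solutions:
 h(y) = C1 + C2*erf(sqrt(2)*y/2)


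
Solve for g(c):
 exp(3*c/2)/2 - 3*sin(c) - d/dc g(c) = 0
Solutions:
 g(c) = C1 + exp(3*c/2)/3 + 3*cos(c)


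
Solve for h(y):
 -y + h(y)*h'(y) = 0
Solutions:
 h(y) = -sqrt(C1 + y^2)
 h(y) = sqrt(C1 + y^2)


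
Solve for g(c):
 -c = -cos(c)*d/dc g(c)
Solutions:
 g(c) = C1 + Integral(c/cos(c), c)


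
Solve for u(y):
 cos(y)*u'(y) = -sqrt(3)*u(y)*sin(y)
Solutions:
 u(y) = C1*cos(y)^(sqrt(3))


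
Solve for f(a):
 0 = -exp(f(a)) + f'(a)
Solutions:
 f(a) = log(-1/(C1 + a))


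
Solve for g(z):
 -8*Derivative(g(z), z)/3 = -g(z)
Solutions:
 g(z) = C1*exp(3*z/8)


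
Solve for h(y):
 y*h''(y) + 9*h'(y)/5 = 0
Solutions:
 h(y) = C1 + C2/y^(4/5)


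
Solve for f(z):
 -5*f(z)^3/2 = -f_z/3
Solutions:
 f(z) = -sqrt(-1/(C1 + 15*z))
 f(z) = sqrt(-1/(C1 + 15*z))


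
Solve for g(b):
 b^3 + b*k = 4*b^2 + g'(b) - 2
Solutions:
 g(b) = C1 + b^4/4 - 4*b^3/3 + b^2*k/2 + 2*b


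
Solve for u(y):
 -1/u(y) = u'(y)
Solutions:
 u(y) = -sqrt(C1 - 2*y)
 u(y) = sqrt(C1 - 2*y)


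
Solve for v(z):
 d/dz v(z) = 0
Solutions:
 v(z) = C1


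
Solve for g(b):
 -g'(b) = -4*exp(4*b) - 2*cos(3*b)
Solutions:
 g(b) = C1 + exp(4*b) + 2*sin(3*b)/3


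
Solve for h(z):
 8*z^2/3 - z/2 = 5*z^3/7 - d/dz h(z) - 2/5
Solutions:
 h(z) = C1 + 5*z^4/28 - 8*z^3/9 + z^2/4 - 2*z/5


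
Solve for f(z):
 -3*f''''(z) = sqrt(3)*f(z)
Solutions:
 f(z) = (C1*sin(sqrt(2)*3^(7/8)*z/6) + C2*cos(sqrt(2)*3^(7/8)*z/6))*exp(-sqrt(2)*3^(7/8)*z/6) + (C3*sin(sqrt(2)*3^(7/8)*z/6) + C4*cos(sqrt(2)*3^(7/8)*z/6))*exp(sqrt(2)*3^(7/8)*z/6)


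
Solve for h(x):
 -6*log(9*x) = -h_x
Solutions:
 h(x) = C1 + 6*x*log(x) - 6*x + x*log(531441)


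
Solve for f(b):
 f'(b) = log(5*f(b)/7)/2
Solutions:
 -2*Integral(1/(log(_y) - log(7) + log(5)), (_y, f(b))) = C1 - b


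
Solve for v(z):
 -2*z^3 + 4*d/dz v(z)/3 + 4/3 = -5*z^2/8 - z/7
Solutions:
 v(z) = C1 + 3*z^4/8 - 5*z^3/32 - 3*z^2/56 - z


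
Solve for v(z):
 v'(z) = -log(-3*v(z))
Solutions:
 Integral(1/(log(-_y) + log(3)), (_y, v(z))) = C1 - z


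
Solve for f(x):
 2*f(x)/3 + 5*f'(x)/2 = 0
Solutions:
 f(x) = C1*exp(-4*x/15)


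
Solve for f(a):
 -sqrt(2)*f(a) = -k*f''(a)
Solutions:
 f(a) = C1*exp(-2^(1/4)*a*sqrt(1/k)) + C2*exp(2^(1/4)*a*sqrt(1/k))


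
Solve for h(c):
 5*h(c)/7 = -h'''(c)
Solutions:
 h(c) = C3*exp(-5^(1/3)*7^(2/3)*c/7) + (C1*sin(sqrt(3)*5^(1/3)*7^(2/3)*c/14) + C2*cos(sqrt(3)*5^(1/3)*7^(2/3)*c/14))*exp(5^(1/3)*7^(2/3)*c/14)


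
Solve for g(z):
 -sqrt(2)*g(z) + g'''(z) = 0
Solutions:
 g(z) = C3*exp(2^(1/6)*z) + (C1*sin(2^(1/6)*sqrt(3)*z/2) + C2*cos(2^(1/6)*sqrt(3)*z/2))*exp(-2^(1/6)*z/2)


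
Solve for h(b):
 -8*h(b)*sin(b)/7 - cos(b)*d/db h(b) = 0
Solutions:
 h(b) = C1*cos(b)^(8/7)


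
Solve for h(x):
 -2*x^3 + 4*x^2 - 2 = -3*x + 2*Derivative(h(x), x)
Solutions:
 h(x) = C1 - x^4/4 + 2*x^3/3 + 3*x^2/4 - x


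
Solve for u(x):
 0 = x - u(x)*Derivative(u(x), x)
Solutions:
 u(x) = -sqrt(C1 + x^2)
 u(x) = sqrt(C1 + x^2)


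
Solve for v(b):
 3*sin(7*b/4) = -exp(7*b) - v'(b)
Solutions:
 v(b) = C1 - exp(7*b)/7 + 12*cos(7*b/4)/7


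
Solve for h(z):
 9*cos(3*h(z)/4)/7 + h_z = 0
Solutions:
 9*z/7 - 2*log(sin(3*h(z)/4) - 1)/3 + 2*log(sin(3*h(z)/4) + 1)/3 = C1


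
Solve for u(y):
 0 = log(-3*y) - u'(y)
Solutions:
 u(y) = C1 + y*log(-y) + y*(-1 + log(3))


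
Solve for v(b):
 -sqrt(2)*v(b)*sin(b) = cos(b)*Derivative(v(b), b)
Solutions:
 v(b) = C1*cos(b)^(sqrt(2))


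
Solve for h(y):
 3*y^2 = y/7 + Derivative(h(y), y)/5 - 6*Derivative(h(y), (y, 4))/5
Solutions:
 h(y) = C1 + C4*exp(6^(2/3)*y/6) + 5*y^3 - 5*y^2/14 + (C2*sin(2^(2/3)*3^(1/6)*y/4) + C3*cos(2^(2/3)*3^(1/6)*y/4))*exp(-6^(2/3)*y/12)


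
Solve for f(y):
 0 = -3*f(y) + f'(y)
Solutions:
 f(y) = C1*exp(3*y)


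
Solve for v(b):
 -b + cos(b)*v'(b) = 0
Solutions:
 v(b) = C1 + Integral(b/cos(b), b)


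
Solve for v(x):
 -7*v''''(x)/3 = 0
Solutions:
 v(x) = C1 + C2*x + C3*x^2 + C4*x^3


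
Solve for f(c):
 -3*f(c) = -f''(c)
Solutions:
 f(c) = C1*exp(-sqrt(3)*c) + C2*exp(sqrt(3)*c)


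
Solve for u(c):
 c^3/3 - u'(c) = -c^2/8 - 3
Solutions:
 u(c) = C1 + c^4/12 + c^3/24 + 3*c


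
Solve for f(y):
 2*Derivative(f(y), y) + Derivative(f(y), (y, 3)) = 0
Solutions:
 f(y) = C1 + C2*sin(sqrt(2)*y) + C3*cos(sqrt(2)*y)


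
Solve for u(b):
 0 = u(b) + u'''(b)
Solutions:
 u(b) = C3*exp(-b) + (C1*sin(sqrt(3)*b/2) + C2*cos(sqrt(3)*b/2))*exp(b/2)


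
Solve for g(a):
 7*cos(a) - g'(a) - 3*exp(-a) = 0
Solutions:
 g(a) = C1 + 7*sin(a) + 3*exp(-a)


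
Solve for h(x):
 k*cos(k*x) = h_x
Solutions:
 h(x) = C1 + sin(k*x)


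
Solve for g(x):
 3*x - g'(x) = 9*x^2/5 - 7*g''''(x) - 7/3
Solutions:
 g(x) = C1 + C4*exp(7^(2/3)*x/7) - 3*x^3/5 + 3*x^2/2 + 7*x/3 + (C2*sin(sqrt(3)*7^(2/3)*x/14) + C3*cos(sqrt(3)*7^(2/3)*x/14))*exp(-7^(2/3)*x/14)


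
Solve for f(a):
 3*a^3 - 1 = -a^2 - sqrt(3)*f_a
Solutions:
 f(a) = C1 - sqrt(3)*a^4/4 - sqrt(3)*a^3/9 + sqrt(3)*a/3


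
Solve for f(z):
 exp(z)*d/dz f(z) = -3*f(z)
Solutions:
 f(z) = C1*exp(3*exp(-z))


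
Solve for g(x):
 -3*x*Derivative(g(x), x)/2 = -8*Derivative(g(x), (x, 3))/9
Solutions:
 g(x) = C1 + Integral(C2*airyai(3*2^(2/3)*x/4) + C3*airybi(3*2^(2/3)*x/4), x)


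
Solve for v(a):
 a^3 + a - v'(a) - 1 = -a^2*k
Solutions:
 v(a) = C1 + a^4/4 + a^3*k/3 + a^2/2 - a


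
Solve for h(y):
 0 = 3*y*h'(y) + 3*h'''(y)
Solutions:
 h(y) = C1 + Integral(C2*airyai(-y) + C3*airybi(-y), y)


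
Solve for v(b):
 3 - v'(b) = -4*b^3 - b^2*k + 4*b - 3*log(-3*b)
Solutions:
 v(b) = C1 + b^4 + b^3*k/3 - 2*b^2 + 3*b*log(-b) + 3*b*log(3)


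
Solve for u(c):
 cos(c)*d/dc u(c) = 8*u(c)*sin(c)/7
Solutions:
 u(c) = C1/cos(c)^(8/7)


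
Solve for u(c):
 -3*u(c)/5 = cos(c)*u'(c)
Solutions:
 u(c) = C1*(sin(c) - 1)^(3/10)/(sin(c) + 1)^(3/10)


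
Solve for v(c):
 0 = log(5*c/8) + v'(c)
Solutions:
 v(c) = C1 - c*log(c) + c*log(8/5) + c


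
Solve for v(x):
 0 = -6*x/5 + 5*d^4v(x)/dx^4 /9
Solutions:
 v(x) = C1 + C2*x + C3*x^2 + C4*x^3 + 9*x^5/500


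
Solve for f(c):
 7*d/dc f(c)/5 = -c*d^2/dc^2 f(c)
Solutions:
 f(c) = C1 + C2/c^(2/5)


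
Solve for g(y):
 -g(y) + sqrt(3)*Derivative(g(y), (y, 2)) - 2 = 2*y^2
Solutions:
 g(y) = C1*exp(-3^(3/4)*y/3) + C2*exp(3^(3/4)*y/3) - 2*y^2 - 4*sqrt(3) - 2


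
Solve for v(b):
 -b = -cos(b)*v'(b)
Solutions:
 v(b) = C1 + Integral(b/cos(b), b)


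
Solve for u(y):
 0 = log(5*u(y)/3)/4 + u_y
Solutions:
 -4*Integral(1/(-log(_y) - log(5) + log(3)), (_y, u(y))) = C1 - y


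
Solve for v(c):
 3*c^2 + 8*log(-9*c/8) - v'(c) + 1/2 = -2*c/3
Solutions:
 v(c) = C1 + c^3 + c^2/3 + 8*c*log(-c) + c*(-24*log(2) - 15/2 + 16*log(3))


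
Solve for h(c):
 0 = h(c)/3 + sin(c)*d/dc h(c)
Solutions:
 h(c) = C1*(cos(c) + 1)^(1/6)/(cos(c) - 1)^(1/6)


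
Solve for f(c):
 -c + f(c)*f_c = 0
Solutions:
 f(c) = -sqrt(C1 + c^2)
 f(c) = sqrt(C1 + c^2)


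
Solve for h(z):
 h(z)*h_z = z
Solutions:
 h(z) = -sqrt(C1 + z^2)
 h(z) = sqrt(C1 + z^2)


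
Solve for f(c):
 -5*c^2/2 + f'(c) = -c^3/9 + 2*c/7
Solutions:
 f(c) = C1 - c^4/36 + 5*c^3/6 + c^2/7


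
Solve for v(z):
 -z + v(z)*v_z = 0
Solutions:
 v(z) = -sqrt(C1 + z^2)
 v(z) = sqrt(C1 + z^2)


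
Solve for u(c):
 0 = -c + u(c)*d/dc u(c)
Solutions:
 u(c) = -sqrt(C1 + c^2)
 u(c) = sqrt(C1 + c^2)


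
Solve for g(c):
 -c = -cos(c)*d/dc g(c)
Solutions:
 g(c) = C1 + Integral(c/cos(c), c)


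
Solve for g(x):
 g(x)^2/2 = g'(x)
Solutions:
 g(x) = -2/(C1 + x)


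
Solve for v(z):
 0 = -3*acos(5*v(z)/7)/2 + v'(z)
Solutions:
 Integral(1/acos(5*_y/7), (_y, v(z))) = C1 + 3*z/2


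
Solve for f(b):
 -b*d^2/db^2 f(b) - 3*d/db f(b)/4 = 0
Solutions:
 f(b) = C1 + C2*b^(1/4)


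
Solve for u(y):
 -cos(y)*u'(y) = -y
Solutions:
 u(y) = C1 + Integral(y/cos(y), y)


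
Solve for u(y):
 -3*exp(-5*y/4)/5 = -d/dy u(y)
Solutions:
 u(y) = C1 - 12*exp(-5*y/4)/25


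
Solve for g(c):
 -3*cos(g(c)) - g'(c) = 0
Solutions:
 g(c) = pi - asin((C1 + exp(6*c))/(C1 - exp(6*c)))
 g(c) = asin((C1 + exp(6*c))/(C1 - exp(6*c)))


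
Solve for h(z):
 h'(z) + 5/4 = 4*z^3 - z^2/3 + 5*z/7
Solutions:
 h(z) = C1 + z^4 - z^3/9 + 5*z^2/14 - 5*z/4


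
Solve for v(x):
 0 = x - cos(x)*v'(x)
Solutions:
 v(x) = C1 + Integral(x/cos(x), x)


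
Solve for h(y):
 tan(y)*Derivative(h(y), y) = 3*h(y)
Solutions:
 h(y) = C1*sin(y)^3


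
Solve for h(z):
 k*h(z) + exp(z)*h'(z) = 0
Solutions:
 h(z) = C1*exp(k*exp(-z))


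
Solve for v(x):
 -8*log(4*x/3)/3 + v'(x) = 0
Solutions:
 v(x) = C1 + 8*x*log(x)/3 - 8*x*log(3)/3 - 8*x/3 + 16*x*log(2)/3


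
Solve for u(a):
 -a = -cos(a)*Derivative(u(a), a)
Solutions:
 u(a) = C1 + Integral(a/cos(a), a)


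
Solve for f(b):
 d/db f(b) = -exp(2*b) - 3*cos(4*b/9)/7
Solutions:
 f(b) = C1 - exp(2*b)/2 - 27*sin(4*b/9)/28


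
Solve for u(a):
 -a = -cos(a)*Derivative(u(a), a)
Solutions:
 u(a) = C1 + Integral(a/cos(a), a)


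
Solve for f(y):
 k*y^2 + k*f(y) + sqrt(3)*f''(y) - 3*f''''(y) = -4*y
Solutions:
 f(y) = C1*exp(-sqrt(2)*3^(3/4)*y*sqrt(1 - sqrt(4*k + 1))/6) + C2*exp(sqrt(2)*3^(3/4)*y*sqrt(1 - sqrt(4*k + 1))/6) + C3*exp(-sqrt(2)*3^(3/4)*y*sqrt(sqrt(4*k + 1) + 1)/6) + C4*exp(sqrt(2)*3^(3/4)*y*sqrt(sqrt(4*k + 1) + 1)/6) - y^2 - 4*y/k + 2*sqrt(3)/k


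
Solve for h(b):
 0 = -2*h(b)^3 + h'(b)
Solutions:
 h(b) = -sqrt(2)*sqrt(-1/(C1 + 2*b))/2
 h(b) = sqrt(2)*sqrt(-1/(C1 + 2*b))/2


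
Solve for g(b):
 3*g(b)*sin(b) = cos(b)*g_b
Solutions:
 g(b) = C1/cos(b)^3


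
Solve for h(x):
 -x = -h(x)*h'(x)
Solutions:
 h(x) = -sqrt(C1 + x^2)
 h(x) = sqrt(C1 + x^2)


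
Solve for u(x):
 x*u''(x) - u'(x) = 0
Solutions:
 u(x) = C1 + C2*x^2


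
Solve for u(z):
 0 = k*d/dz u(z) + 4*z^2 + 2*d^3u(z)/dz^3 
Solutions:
 u(z) = C1 + C2*exp(-sqrt(2)*z*sqrt(-k)/2) + C3*exp(sqrt(2)*z*sqrt(-k)/2) - 4*z^3/(3*k) + 16*z/k^2


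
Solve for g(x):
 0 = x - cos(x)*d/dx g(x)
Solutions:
 g(x) = C1 + Integral(x/cos(x), x)


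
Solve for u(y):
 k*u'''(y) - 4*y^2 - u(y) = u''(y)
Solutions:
 u(y) = C1*exp(y*(-(sqrt(((27 + 2/k^2)^2 - 4/k^4)/k^2)/2 - 27/(2*k) - 1/k^3)^(1/3) + 1/k - 1/(k^2*(sqrt(((27 + 2/k^2)^2 - 4/k^4)/k^2)/2 - 27/(2*k) - 1/k^3)^(1/3)))/3) + C2*exp(y*((sqrt(((27 + 2/k^2)^2 - 4/k^4)/k^2)/2 - 27/(2*k) - 1/k^3)^(1/3) - sqrt(3)*I*(sqrt(((27 + 2/k^2)^2 - 4/k^4)/k^2)/2 - 27/(2*k) - 1/k^3)^(1/3) + 2/k - 4/(k^2*(-1 + sqrt(3)*I)*(sqrt(((27 + 2/k^2)^2 - 4/k^4)/k^2)/2 - 27/(2*k) - 1/k^3)^(1/3)))/6) + C3*exp(y*((sqrt(((27 + 2/k^2)^2 - 4/k^4)/k^2)/2 - 27/(2*k) - 1/k^3)^(1/3) + sqrt(3)*I*(sqrt(((27 + 2/k^2)^2 - 4/k^4)/k^2)/2 - 27/(2*k) - 1/k^3)^(1/3) + 2/k + 4/(k^2*(1 + sqrt(3)*I)*(sqrt(((27 + 2/k^2)^2 - 4/k^4)/k^2)/2 - 27/(2*k) - 1/k^3)^(1/3)))/6) - 4*y^2 + 8


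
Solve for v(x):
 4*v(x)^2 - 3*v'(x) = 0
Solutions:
 v(x) = -3/(C1 + 4*x)


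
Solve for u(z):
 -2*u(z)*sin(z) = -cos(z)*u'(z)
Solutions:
 u(z) = C1/cos(z)^2


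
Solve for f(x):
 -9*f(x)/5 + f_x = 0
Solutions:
 f(x) = C1*exp(9*x/5)


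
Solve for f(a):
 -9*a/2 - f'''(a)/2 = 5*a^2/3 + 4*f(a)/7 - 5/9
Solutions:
 f(a) = C3*exp(-2*7^(2/3)*a/7) - 35*a^2/12 - 63*a/8 + (C1*sin(sqrt(3)*7^(2/3)*a/7) + C2*cos(sqrt(3)*7^(2/3)*a/7))*exp(7^(2/3)*a/7) + 35/36


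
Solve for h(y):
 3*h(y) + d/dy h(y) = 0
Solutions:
 h(y) = C1*exp(-3*y)


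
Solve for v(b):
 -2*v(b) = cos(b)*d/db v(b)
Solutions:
 v(b) = C1*(sin(b) - 1)/(sin(b) + 1)


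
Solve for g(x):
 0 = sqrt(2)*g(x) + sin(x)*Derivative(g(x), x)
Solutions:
 g(x) = C1*(cos(x) + 1)^(sqrt(2)/2)/(cos(x) - 1)^(sqrt(2)/2)


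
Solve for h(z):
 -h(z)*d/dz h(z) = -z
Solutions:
 h(z) = -sqrt(C1 + z^2)
 h(z) = sqrt(C1 + z^2)


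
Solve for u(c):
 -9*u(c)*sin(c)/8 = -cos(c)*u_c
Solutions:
 u(c) = C1/cos(c)^(9/8)


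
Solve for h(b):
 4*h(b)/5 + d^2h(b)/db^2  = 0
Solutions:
 h(b) = C1*sin(2*sqrt(5)*b/5) + C2*cos(2*sqrt(5)*b/5)


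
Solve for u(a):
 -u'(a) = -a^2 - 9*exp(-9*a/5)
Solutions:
 u(a) = C1 + a^3/3 - 5*exp(-9*a/5)


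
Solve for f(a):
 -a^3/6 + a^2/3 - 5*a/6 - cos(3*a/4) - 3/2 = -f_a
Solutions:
 f(a) = C1 + a^4/24 - a^3/9 + 5*a^2/12 + 3*a/2 + 4*sin(3*a/4)/3


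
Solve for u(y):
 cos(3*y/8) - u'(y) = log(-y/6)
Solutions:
 u(y) = C1 - y*log(-y) + y + y*log(6) + 8*sin(3*y/8)/3


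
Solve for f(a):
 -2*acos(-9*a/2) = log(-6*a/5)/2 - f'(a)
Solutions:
 f(a) = C1 + a*log(-a)/2 + 2*a*acos(-9*a/2) - a*log(5) - a/2 + a*log(30)/2 + 2*sqrt(4 - 81*a^2)/9


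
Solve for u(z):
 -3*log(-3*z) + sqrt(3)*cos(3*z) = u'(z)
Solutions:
 u(z) = C1 - 3*z*log(-z) - 3*z*log(3) + 3*z + sqrt(3)*sin(3*z)/3


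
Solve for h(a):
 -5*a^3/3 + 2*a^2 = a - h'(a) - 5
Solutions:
 h(a) = C1 + 5*a^4/12 - 2*a^3/3 + a^2/2 - 5*a


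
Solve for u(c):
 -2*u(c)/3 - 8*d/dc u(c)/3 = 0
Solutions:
 u(c) = C1*exp(-c/4)


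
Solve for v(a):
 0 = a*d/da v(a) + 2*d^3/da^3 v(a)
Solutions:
 v(a) = C1 + Integral(C2*airyai(-2^(2/3)*a/2) + C3*airybi(-2^(2/3)*a/2), a)


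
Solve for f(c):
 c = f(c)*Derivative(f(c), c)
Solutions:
 f(c) = -sqrt(C1 + c^2)
 f(c) = sqrt(C1 + c^2)


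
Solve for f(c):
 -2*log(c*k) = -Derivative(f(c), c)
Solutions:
 f(c) = C1 + 2*c*log(c*k) - 2*c


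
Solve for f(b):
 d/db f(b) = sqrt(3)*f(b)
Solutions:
 f(b) = C1*exp(sqrt(3)*b)


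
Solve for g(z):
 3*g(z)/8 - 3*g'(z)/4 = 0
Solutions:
 g(z) = C1*exp(z/2)


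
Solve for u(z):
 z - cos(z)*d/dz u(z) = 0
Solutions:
 u(z) = C1 + Integral(z/cos(z), z)


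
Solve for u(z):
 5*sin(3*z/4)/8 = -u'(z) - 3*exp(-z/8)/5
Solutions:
 u(z) = C1 + 5*cos(3*z/4)/6 + 24*exp(-z/8)/5


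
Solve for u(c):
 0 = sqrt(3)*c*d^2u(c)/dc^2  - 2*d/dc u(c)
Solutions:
 u(c) = C1 + C2*c^(1 + 2*sqrt(3)/3)


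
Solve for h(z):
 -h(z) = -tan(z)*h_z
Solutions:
 h(z) = C1*sin(z)


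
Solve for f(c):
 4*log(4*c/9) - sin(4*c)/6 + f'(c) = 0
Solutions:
 f(c) = C1 - 4*c*log(c) - 8*c*log(2) + 4*c + 8*c*log(3) - cos(4*c)/24


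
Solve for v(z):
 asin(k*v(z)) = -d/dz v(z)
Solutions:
 Integral(1/asin(_y*k), (_y, v(z))) = C1 - z


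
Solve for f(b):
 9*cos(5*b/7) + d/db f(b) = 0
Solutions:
 f(b) = C1 - 63*sin(5*b/7)/5


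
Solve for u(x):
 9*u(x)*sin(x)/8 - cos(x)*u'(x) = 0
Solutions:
 u(x) = C1/cos(x)^(9/8)


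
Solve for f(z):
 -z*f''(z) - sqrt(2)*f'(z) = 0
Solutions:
 f(z) = C1 + C2*z^(1 - sqrt(2))


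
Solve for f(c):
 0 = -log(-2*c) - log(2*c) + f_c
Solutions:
 f(c) = C1 + 2*c*log(c) + c*(-2 + 2*log(2) + I*pi)


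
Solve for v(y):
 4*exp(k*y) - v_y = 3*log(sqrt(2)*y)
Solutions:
 v(y) = C1 - 3*y*log(y) + y*(3 - 3*log(2)/2) + Piecewise((4*exp(k*y)/k, Ne(k, 0)), (4*y, True))


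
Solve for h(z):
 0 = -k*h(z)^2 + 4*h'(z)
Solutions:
 h(z) = -4/(C1 + k*z)


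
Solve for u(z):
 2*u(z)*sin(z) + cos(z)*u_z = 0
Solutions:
 u(z) = C1*cos(z)^2


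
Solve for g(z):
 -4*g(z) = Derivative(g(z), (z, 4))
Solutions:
 g(z) = (C1*sin(z) + C2*cos(z))*exp(-z) + (C3*sin(z) + C4*cos(z))*exp(z)


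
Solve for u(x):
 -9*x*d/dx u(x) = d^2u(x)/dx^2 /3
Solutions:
 u(x) = C1 + C2*erf(3*sqrt(6)*x/2)


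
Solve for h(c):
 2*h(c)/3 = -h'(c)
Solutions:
 h(c) = C1*exp(-2*c/3)


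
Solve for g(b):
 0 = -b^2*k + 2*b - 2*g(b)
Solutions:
 g(b) = b*(-b*k + 2)/2


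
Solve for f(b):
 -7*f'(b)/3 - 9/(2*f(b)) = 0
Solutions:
 f(b) = -sqrt(C1 - 189*b)/7
 f(b) = sqrt(C1 - 189*b)/7


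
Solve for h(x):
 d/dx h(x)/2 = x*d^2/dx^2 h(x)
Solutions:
 h(x) = C1 + C2*x^(3/2)


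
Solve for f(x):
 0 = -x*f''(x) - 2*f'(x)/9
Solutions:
 f(x) = C1 + C2*x^(7/9)


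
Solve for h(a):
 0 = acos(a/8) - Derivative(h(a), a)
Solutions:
 h(a) = C1 + a*acos(a/8) - sqrt(64 - a^2)


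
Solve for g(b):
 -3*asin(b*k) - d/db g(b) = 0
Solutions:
 g(b) = C1 - 3*Piecewise((b*asin(b*k) + sqrt(-b^2*k^2 + 1)/k, Ne(k, 0)), (0, True))


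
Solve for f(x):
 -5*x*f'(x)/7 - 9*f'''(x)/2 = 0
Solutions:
 f(x) = C1 + Integral(C2*airyai(-1470^(1/3)*x/21) + C3*airybi(-1470^(1/3)*x/21), x)


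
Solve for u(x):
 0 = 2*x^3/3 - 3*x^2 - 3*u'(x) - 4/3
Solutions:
 u(x) = C1 + x^4/18 - x^3/3 - 4*x/9


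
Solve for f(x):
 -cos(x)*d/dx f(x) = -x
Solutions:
 f(x) = C1 + Integral(x/cos(x), x)


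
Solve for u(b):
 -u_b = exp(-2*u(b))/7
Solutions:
 u(b) = log(-sqrt(C1 - 14*b)) - log(7)
 u(b) = log(C1 - 14*b)/2 - log(7)


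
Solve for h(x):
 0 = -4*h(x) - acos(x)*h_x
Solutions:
 h(x) = C1*exp(-4*Integral(1/acos(x), x))


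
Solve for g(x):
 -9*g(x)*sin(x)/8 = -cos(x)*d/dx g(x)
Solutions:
 g(x) = C1/cos(x)^(9/8)


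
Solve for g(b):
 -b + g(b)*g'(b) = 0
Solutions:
 g(b) = -sqrt(C1 + b^2)
 g(b) = sqrt(C1 + b^2)


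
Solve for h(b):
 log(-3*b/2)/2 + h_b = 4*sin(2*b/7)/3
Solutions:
 h(b) = C1 - b*log(-b)/2 - b*log(3) + b/2 + b*log(6)/2 - 14*cos(2*b/7)/3


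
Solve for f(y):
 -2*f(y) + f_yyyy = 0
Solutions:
 f(y) = C1*exp(-2^(1/4)*y) + C2*exp(2^(1/4)*y) + C3*sin(2^(1/4)*y) + C4*cos(2^(1/4)*y)


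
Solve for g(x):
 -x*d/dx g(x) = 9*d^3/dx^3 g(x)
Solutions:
 g(x) = C1 + Integral(C2*airyai(-3^(1/3)*x/3) + C3*airybi(-3^(1/3)*x/3), x)


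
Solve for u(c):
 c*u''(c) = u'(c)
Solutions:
 u(c) = C1 + C2*c^2


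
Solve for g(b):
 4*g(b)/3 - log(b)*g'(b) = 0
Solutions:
 g(b) = C1*exp(4*li(b)/3)


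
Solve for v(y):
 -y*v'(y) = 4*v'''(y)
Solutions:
 v(y) = C1 + Integral(C2*airyai(-2^(1/3)*y/2) + C3*airybi(-2^(1/3)*y/2), y)


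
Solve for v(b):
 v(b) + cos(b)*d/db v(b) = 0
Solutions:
 v(b) = C1*sqrt(sin(b) - 1)/sqrt(sin(b) + 1)


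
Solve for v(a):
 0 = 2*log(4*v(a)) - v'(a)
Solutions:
 -Integral(1/(log(_y) + 2*log(2)), (_y, v(a)))/2 = C1 - a


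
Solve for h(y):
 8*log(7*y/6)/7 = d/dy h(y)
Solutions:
 h(y) = C1 + 8*y*log(y)/7 - 8*y*log(6)/7 - 8*y/7 + 8*y*log(7)/7


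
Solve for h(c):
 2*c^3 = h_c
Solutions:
 h(c) = C1 + c^4/2


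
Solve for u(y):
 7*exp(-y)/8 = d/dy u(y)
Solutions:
 u(y) = C1 - 7*exp(-y)/8


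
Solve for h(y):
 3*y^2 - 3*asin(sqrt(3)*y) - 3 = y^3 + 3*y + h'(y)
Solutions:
 h(y) = C1 - y^4/4 + y^3 - 3*y^2/2 - 3*y*asin(sqrt(3)*y) - 3*y - sqrt(3)*sqrt(1 - 3*y^2)


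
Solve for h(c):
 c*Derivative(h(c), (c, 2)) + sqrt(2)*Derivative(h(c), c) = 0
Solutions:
 h(c) = C1 + C2*c^(1 - sqrt(2))


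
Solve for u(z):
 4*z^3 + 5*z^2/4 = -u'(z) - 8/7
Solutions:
 u(z) = C1 - z^4 - 5*z^3/12 - 8*z/7


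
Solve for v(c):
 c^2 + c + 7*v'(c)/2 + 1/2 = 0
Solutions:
 v(c) = C1 - 2*c^3/21 - c^2/7 - c/7


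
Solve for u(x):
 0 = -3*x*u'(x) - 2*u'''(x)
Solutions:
 u(x) = C1 + Integral(C2*airyai(-2^(2/3)*3^(1/3)*x/2) + C3*airybi(-2^(2/3)*3^(1/3)*x/2), x)


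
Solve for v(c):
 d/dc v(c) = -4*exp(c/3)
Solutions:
 v(c) = C1 - 12*exp(c/3)


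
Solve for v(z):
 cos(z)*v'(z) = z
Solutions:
 v(z) = C1 + Integral(z/cos(z), z)


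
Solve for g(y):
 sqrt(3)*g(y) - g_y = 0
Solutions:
 g(y) = C1*exp(sqrt(3)*y)


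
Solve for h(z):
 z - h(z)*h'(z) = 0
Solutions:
 h(z) = -sqrt(C1 + z^2)
 h(z) = sqrt(C1 + z^2)


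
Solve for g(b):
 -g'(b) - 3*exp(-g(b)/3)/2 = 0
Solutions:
 g(b) = 3*log(C1 - b/2)


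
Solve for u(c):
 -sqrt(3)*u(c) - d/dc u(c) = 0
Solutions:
 u(c) = C1*exp(-sqrt(3)*c)


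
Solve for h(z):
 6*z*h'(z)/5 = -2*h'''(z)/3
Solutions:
 h(z) = C1 + Integral(C2*airyai(-15^(2/3)*z/5) + C3*airybi(-15^(2/3)*z/5), z)


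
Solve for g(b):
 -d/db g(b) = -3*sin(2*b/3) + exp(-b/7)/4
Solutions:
 g(b) = C1 - 9*cos(2*b/3)/2 + 7*exp(-b/7)/4


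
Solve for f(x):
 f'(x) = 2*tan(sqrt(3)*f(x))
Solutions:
 f(x) = sqrt(3)*(pi - asin(C1*exp(2*sqrt(3)*x)))/3
 f(x) = sqrt(3)*asin(C1*exp(2*sqrt(3)*x))/3


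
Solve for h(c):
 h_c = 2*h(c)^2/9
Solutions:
 h(c) = -9/(C1 + 2*c)


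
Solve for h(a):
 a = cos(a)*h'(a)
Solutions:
 h(a) = C1 + Integral(a/cos(a), a)


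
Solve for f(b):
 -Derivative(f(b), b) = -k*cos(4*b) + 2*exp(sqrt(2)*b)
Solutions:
 f(b) = C1 + k*sin(4*b)/4 - sqrt(2)*exp(sqrt(2)*b)


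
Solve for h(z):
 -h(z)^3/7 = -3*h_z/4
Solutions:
 h(z) = -sqrt(42)*sqrt(-1/(C1 + 4*z))/2
 h(z) = sqrt(42)*sqrt(-1/(C1 + 4*z))/2


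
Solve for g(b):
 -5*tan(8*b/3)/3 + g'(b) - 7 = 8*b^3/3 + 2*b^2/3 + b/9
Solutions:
 g(b) = C1 + 2*b^4/3 + 2*b^3/9 + b^2/18 + 7*b - 5*log(cos(8*b/3))/8


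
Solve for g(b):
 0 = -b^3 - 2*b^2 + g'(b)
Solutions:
 g(b) = C1 + b^4/4 + 2*b^3/3


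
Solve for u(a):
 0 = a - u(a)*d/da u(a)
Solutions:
 u(a) = -sqrt(C1 + a^2)
 u(a) = sqrt(C1 + a^2)


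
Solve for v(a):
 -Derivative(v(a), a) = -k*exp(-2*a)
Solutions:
 v(a) = C1 - k*exp(-2*a)/2


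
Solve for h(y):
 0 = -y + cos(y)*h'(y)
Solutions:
 h(y) = C1 + Integral(y/cos(y), y)


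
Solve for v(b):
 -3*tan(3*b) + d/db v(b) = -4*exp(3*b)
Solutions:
 v(b) = C1 - 4*exp(3*b)/3 - log(cos(3*b))


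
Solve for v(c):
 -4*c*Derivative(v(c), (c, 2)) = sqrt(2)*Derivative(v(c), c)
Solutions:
 v(c) = C1 + C2*c^(1 - sqrt(2)/4)


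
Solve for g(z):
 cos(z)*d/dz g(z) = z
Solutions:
 g(z) = C1 + Integral(z/cos(z), z)


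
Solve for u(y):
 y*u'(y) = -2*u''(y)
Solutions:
 u(y) = C1 + C2*erf(y/2)


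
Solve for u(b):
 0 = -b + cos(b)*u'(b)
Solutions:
 u(b) = C1 + Integral(b/cos(b), b)


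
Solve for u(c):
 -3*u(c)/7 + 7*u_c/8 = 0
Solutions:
 u(c) = C1*exp(24*c/49)


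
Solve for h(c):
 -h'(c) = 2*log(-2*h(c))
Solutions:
 Integral(1/(log(-_y) + log(2)), (_y, h(c)))/2 = C1 - c


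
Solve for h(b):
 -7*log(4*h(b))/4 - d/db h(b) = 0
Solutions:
 4*Integral(1/(log(_y) + 2*log(2)), (_y, h(b)))/7 = C1 - b


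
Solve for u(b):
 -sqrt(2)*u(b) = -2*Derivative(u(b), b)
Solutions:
 u(b) = C1*exp(sqrt(2)*b/2)


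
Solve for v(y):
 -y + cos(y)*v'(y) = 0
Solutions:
 v(y) = C1 + Integral(y/cos(y), y)


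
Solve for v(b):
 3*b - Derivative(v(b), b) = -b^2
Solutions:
 v(b) = C1 + b^3/3 + 3*b^2/2


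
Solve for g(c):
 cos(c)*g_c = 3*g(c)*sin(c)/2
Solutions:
 g(c) = C1/cos(c)^(3/2)


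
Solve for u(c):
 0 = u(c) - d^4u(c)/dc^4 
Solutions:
 u(c) = C1*exp(-c) + C2*exp(c) + C3*sin(c) + C4*cos(c)


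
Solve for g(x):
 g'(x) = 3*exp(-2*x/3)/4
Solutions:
 g(x) = C1 - 9*exp(-2*x/3)/8


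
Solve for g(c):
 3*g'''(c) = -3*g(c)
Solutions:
 g(c) = C3*exp(-c) + (C1*sin(sqrt(3)*c/2) + C2*cos(sqrt(3)*c/2))*exp(c/2)


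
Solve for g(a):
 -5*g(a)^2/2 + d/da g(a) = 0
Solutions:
 g(a) = -2/(C1 + 5*a)


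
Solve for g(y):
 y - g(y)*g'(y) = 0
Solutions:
 g(y) = -sqrt(C1 + y^2)
 g(y) = sqrt(C1 + y^2)


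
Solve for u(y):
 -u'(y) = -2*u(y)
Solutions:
 u(y) = C1*exp(2*y)


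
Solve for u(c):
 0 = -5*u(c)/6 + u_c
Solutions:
 u(c) = C1*exp(5*c/6)


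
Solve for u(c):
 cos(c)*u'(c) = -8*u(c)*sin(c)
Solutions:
 u(c) = C1*cos(c)^8


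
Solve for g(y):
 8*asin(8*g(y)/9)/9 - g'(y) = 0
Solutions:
 Integral(1/asin(8*_y/9), (_y, g(y))) = C1 + 8*y/9


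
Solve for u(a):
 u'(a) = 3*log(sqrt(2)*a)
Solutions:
 u(a) = C1 + 3*a*log(a) - 3*a + 3*a*log(2)/2


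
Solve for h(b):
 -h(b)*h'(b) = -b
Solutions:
 h(b) = -sqrt(C1 + b^2)
 h(b) = sqrt(C1 + b^2)


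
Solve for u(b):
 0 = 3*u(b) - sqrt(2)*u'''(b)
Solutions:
 u(b) = C3*exp(2^(5/6)*3^(1/3)*b/2) + (C1*sin(6^(5/6)*b/4) + C2*cos(6^(5/6)*b/4))*exp(-2^(5/6)*3^(1/3)*b/4)


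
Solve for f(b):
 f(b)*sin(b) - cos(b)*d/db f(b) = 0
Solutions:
 f(b) = C1/cos(b)


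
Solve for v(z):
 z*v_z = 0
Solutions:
 v(z) = C1


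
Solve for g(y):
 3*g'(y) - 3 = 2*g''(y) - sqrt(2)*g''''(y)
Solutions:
 g(y) = C1 + C2*exp(y*(4*2^(1/6)*3^(2/3)/(2*sqrt(3)*sqrt(243/2 - 8*sqrt(2)) + 27*sqrt(2))^(1/3) + 6^(1/3)*(2*sqrt(3)*sqrt(243/2 - 8*sqrt(2)) + 27*sqrt(2))^(1/3))/12)*sin(sqrt(3)*y*(-2^(1/6)/(2*sqrt(6561/2 - 216*sqrt(2)) + 81*sqrt(2))^(1/3) + 2^(1/3)*(2*sqrt(6561/2 - 216*sqrt(2)) + 81*sqrt(2))^(1/3)/12)) + C3*exp(y*(4*2^(1/6)*3^(2/3)/(2*sqrt(3)*sqrt(243/2 - 8*sqrt(2)) + 27*sqrt(2))^(1/3) + 6^(1/3)*(2*sqrt(3)*sqrt(243/2 - 8*sqrt(2)) + 27*sqrt(2))^(1/3))/12)*cos(sqrt(3)*y*(-2^(1/6)/(2*sqrt(6561/2 - 216*sqrt(2)) + 81*sqrt(2))^(1/3) + 2^(1/3)*(2*sqrt(6561/2 - 216*sqrt(2)) + 81*sqrt(2))^(1/3)/12)) + C4*exp(-y*(4*2^(1/6)*3^(2/3)/(2*sqrt(3)*sqrt(243/2 - 8*sqrt(2)) + 27*sqrt(2))^(1/3) + 6^(1/3)*(2*sqrt(3)*sqrt(243/2 - 8*sqrt(2)) + 27*sqrt(2))^(1/3))/6) + y


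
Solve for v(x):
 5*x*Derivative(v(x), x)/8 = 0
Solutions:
 v(x) = C1


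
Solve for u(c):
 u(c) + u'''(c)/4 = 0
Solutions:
 u(c) = C3*exp(-2^(2/3)*c) + (C1*sin(2^(2/3)*sqrt(3)*c/2) + C2*cos(2^(2/3)*sqrt(3)*c/2))*exp(2^(2/3)*c/2)


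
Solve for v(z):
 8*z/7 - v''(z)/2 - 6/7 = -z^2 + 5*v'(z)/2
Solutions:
 v(z) = C1 + C2*exp(-5*z) + 2*z^3/15 + 26*z^2/175 - 352*z/875


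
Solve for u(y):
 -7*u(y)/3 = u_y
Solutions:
 u(y) = C1*exp(-7*y/3)


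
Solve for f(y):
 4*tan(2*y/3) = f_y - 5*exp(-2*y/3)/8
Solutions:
 f(y) = C1 + 3*log(tan(2*y/3)^2 + 1) - 15*exp(-2*y/3)/16


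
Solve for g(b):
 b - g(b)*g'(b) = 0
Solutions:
 g(b) = -sqrt(C1 + b^2)
 g(b) = sqrt(C1 + b^2)


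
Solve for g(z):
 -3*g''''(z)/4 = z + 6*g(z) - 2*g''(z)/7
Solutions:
 g(z) = -z/6 + (C1*sin(2^(3/4)*z*sin(atan(sqrt(878)/2)/2)) + C2*cos(2^(3/4)*z*sin(atan(sqrt(878)/2)/2)))*exp(-2^(3/4)*z*cos(atan(sqrt(878)/2)/2)) + (C3*sin(2^(3/4)*z*sin(atan(sqrt(878)/2)/2)) + C4*cos(2^(3/4)*z*sin(atan(sqrt(878)/2)/2)))*exp(2^(3/4)*z*cos(atan(sqrt(878)/2)/2))


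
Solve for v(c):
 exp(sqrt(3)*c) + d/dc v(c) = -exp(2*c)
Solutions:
 v(c) = C1 - exp(2*c)/2 - sqrt(3)*exp(sqrt(3)*c)/3


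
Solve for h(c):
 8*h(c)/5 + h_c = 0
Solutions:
 h(c) = C1*exp(-8*c/5)


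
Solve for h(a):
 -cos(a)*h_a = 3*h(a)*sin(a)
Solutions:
 h(a) = C1*cos(a)^3


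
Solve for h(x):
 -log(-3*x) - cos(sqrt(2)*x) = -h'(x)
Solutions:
 h(x) = C1 + x*log(-x) - x + x*log(3) + sqrt(2)*sin(sqrt(2)*x)/2


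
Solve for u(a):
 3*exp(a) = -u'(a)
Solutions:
 u(a) = C1 - 3*exp(a)


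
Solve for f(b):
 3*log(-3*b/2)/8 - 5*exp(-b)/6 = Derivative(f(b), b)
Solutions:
 f(b) = C1 + 3*b*log(-b)/8 + 3*b*(-1 - log(2) + log(3))/8 + 5*exp(-b)/6


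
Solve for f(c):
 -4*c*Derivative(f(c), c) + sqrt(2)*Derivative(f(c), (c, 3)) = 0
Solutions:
 f(c) = C1 + Integral(C2*airyai(sqrt(2)*c) + C3*airybi(sqrt(2)*c), c)


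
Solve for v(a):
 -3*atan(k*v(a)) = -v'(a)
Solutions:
 Integral(1/atan(_y*k), (_y, v(a))) = C1 + 3*a


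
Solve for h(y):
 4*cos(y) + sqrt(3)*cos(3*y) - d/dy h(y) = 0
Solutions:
 h(y) = C1 + 4*sin(y) + sqrt(3)*sin(3*y)/3


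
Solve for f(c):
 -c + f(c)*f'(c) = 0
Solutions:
 f(c) = -sqrt(C1 + c^2)
 f(c) = sqrt(C1 + c^2)


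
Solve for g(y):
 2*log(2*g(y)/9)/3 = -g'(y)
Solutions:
 3*Integral(1/(log(_y) - 2*log(3) + log(2)), (_y, g(y)))/2 = C1 - y


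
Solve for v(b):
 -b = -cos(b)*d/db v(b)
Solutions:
 v(b) = C1 + Integral(b/cos(b), b)


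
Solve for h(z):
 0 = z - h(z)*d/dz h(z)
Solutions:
 h(z) = -sqrt(C1 + z^2)
 h(z) = sqrt(C1 + z^2)


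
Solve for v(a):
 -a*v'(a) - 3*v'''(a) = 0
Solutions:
 v(a) = C1 + Integral(C2*airyai(-3^(2/3)*a/3) + C3*airybi(-3^(2/3)*a/3), a)


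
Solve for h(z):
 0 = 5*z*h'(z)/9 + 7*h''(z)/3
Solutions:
 h(z) = C1 + C2*erf(sqrt(210)*z/42)


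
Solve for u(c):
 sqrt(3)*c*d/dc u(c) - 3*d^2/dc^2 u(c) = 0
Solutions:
 u(c) = C1 + C2*erfi(sqrt(2)*3^(3/4)*c/6)


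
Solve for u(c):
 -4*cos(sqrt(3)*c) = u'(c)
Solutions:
 u(c) = C1 - 4*sqrt(3)*sin(sqrt(3)*c)/3


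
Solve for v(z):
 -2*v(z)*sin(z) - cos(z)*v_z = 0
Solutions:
 v(z) = C1*cos(z)^2


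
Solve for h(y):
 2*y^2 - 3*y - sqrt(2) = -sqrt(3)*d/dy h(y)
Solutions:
 h(y) = C1 - 2*sqrt(3)*y^3/9 + sqrt(3)*y^2/2 + sqrt(6)*y/3


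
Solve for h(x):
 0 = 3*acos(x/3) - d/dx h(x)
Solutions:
 h(x) = C1 + 3*x*acos(x/3) - 3*sqrt(9 - x^2)


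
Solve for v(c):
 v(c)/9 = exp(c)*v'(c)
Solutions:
 v(c) = C1*exp(-exp(-c)/9)


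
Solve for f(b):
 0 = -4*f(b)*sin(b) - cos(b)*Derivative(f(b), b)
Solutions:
 f(b) = C1*cos(b)^4


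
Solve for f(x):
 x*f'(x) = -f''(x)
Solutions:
 f(x) = C1 + C2*erf(sqrt(2)*x/2)


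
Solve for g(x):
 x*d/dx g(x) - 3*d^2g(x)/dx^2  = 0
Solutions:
 g(x) = C1 + C2*erfi(sqrt(6)*x/6)


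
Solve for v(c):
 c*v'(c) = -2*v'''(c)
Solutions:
 v(c) = C1 + Integral(C2*airyai(-2^(2/3)*c/2) + C3*airybi(-2^(2/3)*c/2), c)


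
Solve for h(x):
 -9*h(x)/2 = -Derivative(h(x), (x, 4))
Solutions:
 h(x) = C1*exp(-2^(3/4)*sqrt(3)*x/2) + C2*exp(2^(3/4)*sqrt(3)*x/2) + C3*sin(2^(3/4)*sqrt(3)*x/2) + C4*cos(2^(3/4)*sqrt(3)*x/2)


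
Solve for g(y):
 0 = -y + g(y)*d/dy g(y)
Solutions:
 g(y) = -sqrt(C1 + y^2)
 g(y) = sqrt(C1 + y^2)


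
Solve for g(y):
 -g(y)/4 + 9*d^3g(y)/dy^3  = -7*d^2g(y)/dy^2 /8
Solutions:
 g(y) = C1*exp(-y*(49/(216*sqrt(417846) + 139625)^(1/3) + 14 + (216*sqrt(417846) + 139625)^(1/3))/432)*sin(sqrt(3)*y*(-(216*sqrt(417846) + 139625)^(1/3) + 49/(216*sqrt(417846) + 139625)^(1/3))/432) + C2*exp(-y*(49/(216*sqrt(417846) + 139625)^(1/3) + 14 + (216*sqrt(417846) + 139625)^(1/3))/432)*cos(sqrt(3)*y*(-(216*sqrt(417846) + 139625)^(1/3) + 49/(216*sqrt(417846) + 139625)^(1/3))/432) + C3*exp(y*(-7 + 49/(216*sqrt(417846) + 139625)^(1/3) + (216*sqrt(417846) + 139625)^(1/3))/216)


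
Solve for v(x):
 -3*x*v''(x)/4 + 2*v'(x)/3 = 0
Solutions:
 v(x) = C1 + C2*x^(17/9)


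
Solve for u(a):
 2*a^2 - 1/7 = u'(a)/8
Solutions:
 u(a) = C1 + 16*a^3/3 - 8*a/7


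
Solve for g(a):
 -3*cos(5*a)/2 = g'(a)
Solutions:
 g(a) = C1 - 3*sin(5*a)/10


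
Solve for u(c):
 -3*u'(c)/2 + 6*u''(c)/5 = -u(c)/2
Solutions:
 u(c) = (C1*sin(sqrt(15)*c/24) + C2*cos(sqrt(15)*c/24))*exp(5*c/8)


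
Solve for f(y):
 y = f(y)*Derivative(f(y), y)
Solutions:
 f(y) = -sqrt(C1 + y^2)
 f(y) = sqrt(C1 + y^2)


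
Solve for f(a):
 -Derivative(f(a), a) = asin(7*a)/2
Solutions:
 f(a) = C1 - a*asin(7*a)/2 - sqrt(1 - 49*a^2)/14


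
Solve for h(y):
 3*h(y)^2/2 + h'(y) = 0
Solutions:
 h(y) = 2/(C1 + 3*y)


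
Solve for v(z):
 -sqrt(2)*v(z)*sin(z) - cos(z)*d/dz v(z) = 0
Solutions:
 v(z) = C1*cos(z)^(sqrt(2))


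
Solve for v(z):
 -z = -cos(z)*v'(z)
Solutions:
 v(z) = C1 + Integral(z/cos(z), z)


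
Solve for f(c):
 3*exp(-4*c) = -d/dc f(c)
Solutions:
 f(c) = C1 + 3*exp(-4*c)/4


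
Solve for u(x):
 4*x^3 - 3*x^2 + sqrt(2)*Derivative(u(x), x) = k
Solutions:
 u(x) = C1 + sqrt(2)*k*x/2 - sqrt(2)*x^4/2 + sqrt(2)*x^3/2


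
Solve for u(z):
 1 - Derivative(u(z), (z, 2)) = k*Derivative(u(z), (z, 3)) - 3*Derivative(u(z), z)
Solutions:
 u(z) = C1 + C2*exp(z*(sqrt(12*k + 1) - 1)/(2*k)) + C3*exp(-z*(sqrt(12*k + 1) + 1)/(2*k)) - z/3
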